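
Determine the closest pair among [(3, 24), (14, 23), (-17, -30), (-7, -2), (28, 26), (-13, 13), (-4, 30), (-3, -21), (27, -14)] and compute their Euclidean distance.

Computing all pairwise distances among 9 points:

d((3, 24), (14, 23)) = 11.0454
d((3, 24), (-17, -30)) = 57.5847
d((3, 24), (-7, -2)) = 27.8568
d((3, 24), (28, 26)) = 25.0799
d((3, 24), (-13, 13)) = 19.4165
d((3, 24), (-4, 30)) = 9.2195 <-- minimum
d((3, 24), (-3, -21)) = 45.3982
d((3, 24), (27, -14)) = 44.9444
d((14, 23), (-17, -30)) = 61.4003
d((14, 23), (-7, -2)) = 32.6497
d((14, 23), (28, 26)) = 14.3178
d((14, 23), (-13, 13)) = 28.7924
d((14, 23), (-4, 30)) = 19.3132
d((14, 23), (-3, -21)) = 47.1699
d((14, 23), (27, -14)) = 39.2173
d((-17, -30), (-7, -2)) = 29.7321
d((-17, -30), (28, 26)) = 71.8401
d((-17, -30), (-13, 13)) = 43.1856
d((-17, -30), (-4, 30)) = 61.3922
d((-17, -30), (-3, -21)) = 16.6433
d((-17, -30), (27, -14)) = 46.8188
d((-7, -2), (28, 26)) = 44.8219
d((-7, -2), (-13, 13)) = 16.1555
d((-7, -2), (-4, 30)) = 32.1403
d((-7, -2), (-3, -21)) = 19.4165
d((-7, -2), (27, -14)) = 36.0555
d((28, 26), (-13, 13)) = 43.0116
d((28, 26), (-4, 30)) = 32.249
d((28, 26), (-3, -21)) = 56.3028
d((28, 26), (27, -14)) = 40.0125
d((-13, 13), (-4, 30)) = 19.2354
d((-13, 13), (-3, -21)) = 35.4401
d((-13, 13), (27, -14)) = 48.2597
d((-4, 30), (-3, -21)) = 51.0098
d((-4, 30), (27, -14)) = 53.8238
d((-3, -21), (27, -14)) = 30.8058

Closest pair: (3, 24) and (-4, 30) with distance 9.2195

The closest pair is (3, 24) and (-4, 30) with Euclidean distance 9.2195. For 9 points, brute-force pairwise comparison is shown above. For large n, the divide-and-conquer algorithm (sort by x, recurse on halves, check the dividing strip) achieves O(n log n).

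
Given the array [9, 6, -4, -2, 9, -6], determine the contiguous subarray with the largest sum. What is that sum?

Using Kadane's algorithm on [9, 6, -4, -2, 9, -6]:

Scanning through the array:
Position 1 (value 6): max_ending_here = 15, max_so_far = 15
Position 2 (value -4): max_ending_here = 11, max_so_far = 15
Position 3 (value -2): max_ending_here = 9, max_so_far = 15
Position 4 (value 9): max_ending_here = 18, max_so_far = 18
Position 5 (value -6): max_ending_here = 12, max_so_far = 18

Maximum subarray: [9, 6, -4, -2, 9]
Maximum sum: 18

The maximum subarray is [9, 6, -4, -2, 9] with sum 18. This subarray runs from index 0 to index 4.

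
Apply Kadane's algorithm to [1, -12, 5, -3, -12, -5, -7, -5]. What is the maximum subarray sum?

Using Kadane's algorithm on [1, -12, 5, -3, -12, -5, -7, -5]:

Scanning through the array:
Position 1 (value -12): max_ending_here = -11, max_so_far = 1
Position 2 (value 5): max_ending_here = 5, max_so_far = 5
Position 3 (value -3): max_ending_here = 2, max_so_far = 5
Position 4 (value -12): max_ending_here = -10, max_so_far = 5
Position 5 (value -5): max_ending_here = -5, max_so_far = 5
Position 6 (value -7): max_ending_here = -7, max_so_far = 5
Position 7 (value -5): max_ending_here = -5, max_so_far = 5

Maximum subarray: [5]
Maximum sum: 5

The maximum subarray is [5] with sum 5. This subarray runs from index 2 to index 2.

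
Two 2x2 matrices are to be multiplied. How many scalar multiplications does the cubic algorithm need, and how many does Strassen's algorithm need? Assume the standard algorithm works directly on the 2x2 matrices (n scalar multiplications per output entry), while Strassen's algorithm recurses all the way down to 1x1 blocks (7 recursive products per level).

Matrix multiplication for 2x2 matrices:

Standard algorithm: 2^3 = 8 multiplications
Strassen's algorithm: 7^(log2(2)) = 7^1 = 7 multiplications
Savings: 8 - 7 = 1 multiplications

Standard: 8 multiplications (2^3). Strassen: 7 multiplications (7^1). Strassen reduces 8 recursive multiplications to 7 at each level.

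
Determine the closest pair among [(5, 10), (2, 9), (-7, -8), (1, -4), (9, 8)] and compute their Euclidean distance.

Computing all pairwise distances among 5 points:

d((5, 10), (2, 9)) = 3.1623 <-- minimum
d((5, 10), (-7, -8)) = 21.6333
d((5, 10), (1, -4)) = 14.5602
d((5, 10), (9, 8)) = 4.4721
d((2, 9), (-7, -8)) = 19.2354
d((2, 9), (1, -4)) = 13.0384
d((2, 9), (9, 8)) = 7.0711
d((-7, -8), (1, -4)) = 8.9443
d((-7, -8), (9, 8)) = 22.6274
d((1, -4), (9, 8)) = 14.4222

Closest pair: (5, 10) and (2, 9) with distance 3.1623

The closest pair is (5, 10) and (2, 9) with Euclidean distance 3.1623. For 5 points, brute-force pairwise comparison is shown above. For large n, the divide-and-conquer algorithm (sort by x, recurse on halves, check the dividing strip) achieves O(n log n).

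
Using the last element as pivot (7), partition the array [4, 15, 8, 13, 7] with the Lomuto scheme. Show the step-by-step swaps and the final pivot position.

Lomuto partition with pivot = 7:

Initial array: [4, 15, 8, 13, 7]

arr[0]=4 <= 7: swap with position 0, array becomes [4, 15, 8, 13, 7]
arr[1]=15 > 7: no swap
arr[2]=8 > 7: no swap
arr[3]=13 > 7: no swap

Place pivot at position 1: [4, 7, 8, 13, 15]
Pivot position: 1

After partitioning with pivot 7, the array becomes [4, 7, 8, 13, 15]. The pivot is placed at index 1. All elements to the left of the pivot are <= 7, and all elements to the right are > 7.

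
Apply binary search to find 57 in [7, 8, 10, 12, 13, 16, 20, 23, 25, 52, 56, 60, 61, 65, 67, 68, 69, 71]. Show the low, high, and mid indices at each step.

Binary search for 57 in [7, 8, 10, 12, 13, 16, 20, 23, 25, 52, 56, 60, 61, 65, 67, 68, 69, 71]:

lo=0, hi=17, mid=8, arr[mid]=25 -> 25 < 57, search right half
lo=9, hi=17, mid=13, arr[mid]=65 -> 65 > 57, search left half
lo=9, hi=12, mid=10, arr[mid]=56 -> 56 < 57, search right half
lo=11, hi=12, mid=11, arr[mid]=60 -> 60 > 57, search left half
lo=11 > hi=10, target 57 not found

Binary search determines that 57 is not in the array after 4 comparisons. The search space was exhausted without finding the target.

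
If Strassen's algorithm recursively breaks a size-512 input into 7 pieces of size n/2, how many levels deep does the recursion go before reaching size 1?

For divide and conquer with division factor 2:

Problem sizes at each level:
Level 0: 512
Level 1: 256
Level 2: 128
Level 3: 64
Level 4: 32
Level 5: 16
Level 6: 8
Level 7: 4
Level 8: 2
Level 9: 1

The root is level 0 and the size-1 base case is level 9 (the tree spans levels 0 through 9, i.e. 10 levels counting the root), so the depth is the number of divisions: log_2(512) = 9

The recursion tree depth is log_2(512) = 9. At each level, the problem size is divided by 2, so it takes 9 divisions to reduce to a base case of size 1. The algorithm makes 7 recursive calls at each level.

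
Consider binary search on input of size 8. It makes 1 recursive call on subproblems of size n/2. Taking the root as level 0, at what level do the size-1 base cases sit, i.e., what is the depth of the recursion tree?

For divide and conquer with division factor 2:

Problem sizes at each level:
Level 0: 8
Level 1: 4
Level 2: 2
Level 3: 1

The root is level 0 and the size-1 base case is level 3 (the tree spans levels 0 through 3, i.e. 4 levels counting the root), so the depth is the number of divisions: log_2(8) = 3

The recursion tree depth is log_2(8) = 3. At each level, the problem size is divided by 2, so it takes 3 divisions to reduce to a base case of size 1. The algorithm makes 1 recursive call at each level.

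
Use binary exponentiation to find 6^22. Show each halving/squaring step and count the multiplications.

Computing 6^22 by squaring (build up from 6^1; each line after the first costs one multiplication):

6^1 = 6
6^2 = (6^1)^2 = 6^2 = 36
6^4 = (6^2)^2 = 36^2 = 1296
6^5 = 6 * 6^4 = 6 * 1296 = 7776
6^10 = (6^5)^2 = 7776^2 = 60466176
6^11 = 6 * 6^10 = 6 * 60466176 = 362797056
6^22 = (6^11)^2 = 362797056^2 = 131621703842267136

Result: 131621703842267136
Multiplications needed: 6 (6 lines after 6^1)

6^22 = 131621703842267136. Using exponentiation by squaring, this requires 6 multiplications. The key idea: if the exponent is even, square the half-power; if odd, multiply by the base once.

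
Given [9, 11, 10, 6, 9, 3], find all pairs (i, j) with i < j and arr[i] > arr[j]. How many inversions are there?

Finding inversions in [9, 11, 10, 6, 9, 3]:

(0, 3): arr[0]=9 > arr[3]=6
(0, 5): arr[0]=9 > arr[5]=3
(1, 2): arr[1]=11 > arr[2]=10
(1, 3): arr[1]=11 > arr[3]=6
(1, 4): arr[1]=11 > arr[4]=9
(1, 5): arr[1]=11 > arr[5]=3
(2, 3): arr[2]=10 > arr[3]=6
(2, 4): arr[2]=10 > arr[4]=9
(2, 5): arr[2]=10 > arr[5]=3
(3, 5): arr[3]=6 > arr[5]=3
(4, 5): arr[4]=9 > arr[5]=3

Total inversions: 11

The array has 11 inversion(s): (0,3), (0,5), (1,2), (1,3), (1,4), (1,5), (2,3), (2,4), (2,5), (3,5), (4,5). Each pair (i,j) satisfies i < j and arr[i] > arr[j].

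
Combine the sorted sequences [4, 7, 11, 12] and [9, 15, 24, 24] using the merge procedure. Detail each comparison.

Merging process:

Compare 4 vs 9: take 4 from left. Merged: [4]
Compare 7 vs 9: take 7 from left. Merged: [4, 7]
Compare 11 vs 9: take 9 from right. Merged: [4, 7, 9]
Compare 11 vs 15: take 11 from left. Merged: [4, 7, 9, 11]
Compare 12 vs 15: take 12 from left. Merged: [4, 7, 9, 11, 12]
Append remaining from right: [15, 24, 24]. Merged: [4, 7, 9, 11, 12, 15, 24, 24]

Final merged array: [4, 7, 9, 11, 12, 15, 24, 24]
Total comparisons: 5

The merged array is [4, 7, 9, 11, 12, 15, 24, 24], requiring 5 comparisons. The merge step runs in O(n) time where n is the total number of elements.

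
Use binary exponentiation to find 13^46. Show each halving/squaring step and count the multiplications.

Computing 13^46 by squaring (build up from 13^1; each line after the first costs one multiplication):

13^1 = 13
13^2 = (13^1)^2 = 13^2 = 169
13^4 = (13^2)^2 = 169^2 = 28561
13^5 = 13 * 13^4 = 13 * 28561 = 371293
13^10 = (13^5)^2 = 371293^2 = 137858491849
13^11 = 13 * 13^10 = 13 * 137858491849 = 1792160394037
13^22 = (13^11)^2 = 1792160394037^2 = 3211838877954855105157369
13^23 = 13 * 13^22 = 13 * 3211838877954855105157369 = 41753905413413116367045797
13^46 = (13^23)^2 = 41753905413413116367045797^2 = 1743388617272249143997555461487119439669521095365209

Result: 1743388617272249143997555461487119439669521095365209
Multiplications needed: 8 (8 lines after 13^1)

13^46 = 1743388617272249143997555461487119439669521095365209. Using exponentiation by squaring, this requires 8 multiplications. The key idea: if the exponent is even, square the half-power; if odd, multiply by the base once.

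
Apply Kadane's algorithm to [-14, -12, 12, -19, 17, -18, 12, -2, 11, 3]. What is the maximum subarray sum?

Using Kadane's algorithm on [-14, -12, 12, -19, 17, -18, 12, -2, 11, 3]:

Scanning through the array:
Position 1 (value -12): max_ending_here = -12, max_so_far = -12
Position 2 (value 12): max_ending_here = 12, max_so_far = 12
Position 3 (value -19): max_ending_here = -7, max_so_far = 12
Position 4 (value 17): max_ending_here = 17, max_so_far = 17
Position 5 (value -18): max_ending_here = -1, max_so_far = 17
Position 6 (value 12): max_ending_here = 12, max_so_far = 17
Position 7 (value -2): max_ending_here = 10, max_so_far = 17
Position 8 (value 11): max_ending_here = 21, max_so_far = 21
Position 9 (value 3): max_ending_here = 24, max_so_far = 24

Maximum subarray: [12, -2, 11, 3]
Maximum sum: 24

The maximum subarray is [12, -2, 11, 3] with sum 24. This subarray runs from index 6 to index 9.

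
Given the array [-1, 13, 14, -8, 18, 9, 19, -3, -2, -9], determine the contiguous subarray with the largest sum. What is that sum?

Using Kadane's algorithm on [-1, 13, 14, -8, 18, 9, 19, -3, -2, -9]:

Scanning through the array:
Position 1 (value 13): max_ending_here = 13, max_so_far = 13
Position 2 (value 14): max_ending_here = 27, max_so_far = 27
Position 3 (value -8): max_ending_here = 19, max_so_far = 27
Position 4 (value 18): max_ending_here = 37, max_so_far = 37
Position 5 (value 9): max_ending_here = 46, max_so_far = 46
Position 6 (value 19): max_ending_here = 65, max_so_far = 65
Position 7 (value -3): max_ending_here = 62, max_so_far = 65
Position 8 (value -2): max_ending_here = 60, max_so_far = 65
Position 9 (value -9): max_ending_here = 51, max_so_far = 65

Maximum subarray: [13, 14, -8, 18, 9, 19]
Maximum sum: 65

The maximum subarray is [13, 14, -8, 18, 9, 19] with sum 65. This subarray runs from index 1 to index 6.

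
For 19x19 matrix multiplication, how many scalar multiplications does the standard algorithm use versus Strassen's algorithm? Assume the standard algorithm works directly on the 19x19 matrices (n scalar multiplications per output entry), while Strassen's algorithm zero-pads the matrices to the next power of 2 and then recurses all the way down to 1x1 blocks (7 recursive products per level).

Matrix multiplication for 19x19 matrices:

Strassen's algorithm requires power-of-2 dimensions. Pad 19x19 to 32x32 (next power of 2).

Standard algorithm: 19^3 = 6859 multiplications
Strassen's algorithm: 7^(log2(32)) = 7^5 = 16807 multiplications
Difference: 6859 - 16807 = -9948 (Strassen uses MORE here due to padding overhead — for small or just-over-power-of-2 n, padding can outweigh the per-level savings)

Standard: 6859 multiplications (19^3). Strassen: 16807 multiplications (7^5, after padding to 32x32). Strassen reduces 8 recursive multiplications to 7 at each level.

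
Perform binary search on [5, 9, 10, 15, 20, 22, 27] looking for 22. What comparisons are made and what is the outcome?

Binary search for 22 in [5, 9, 10, 15, 20, 22, 27]:

lo=0, hi=6, mid=3, arr[mid]=15 -> 15 < 22, search right half
lo=4, hi=6, mid=5, arr[mid]=22 -> Found target at index 5!

Binary search finds 22 at index 5 after 2 comparisons. The search repeatedly halves the search space by comparing with the middle element.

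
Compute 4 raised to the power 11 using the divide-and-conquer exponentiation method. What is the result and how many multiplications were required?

Computing 4^11 by squaring (build up from 4^1; each line after the first costs one multiplication):

4^1 = 4
4^2 = (4^1)^2 = 4^2 = 16
4^4 = (4^2)^2 = 16^2 = 256
4^5 = 4 * 4^4 = 4 * 256 = 1024
4^10 = (4^5)^2 = 1024^2 = 1048576
4^11 = 4 * 4^10 = 4 * 1048576 = 4194304

Result: 4194304
Multiplications needed: 5 (5 lines after 4^1)

4^11 = 4194304. Using exponentiation by squaring, this requires 5 multiplications. The key idea: if the exponent is even, square the half-power; if odd, multiply by the base once.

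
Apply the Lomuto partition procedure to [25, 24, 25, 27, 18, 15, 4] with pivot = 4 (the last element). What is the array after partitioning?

Lomuto partition with pivot = 4:

Initial array: [25, 24, 25, 27, 18, 15, 4]

arr[0]=25 > 4: no swap
arr[1]=24 > 4: no swap
arr[2]=25 > 4: no swap
arr[3]=27 > 4: no swap
arr[4]=18 > 4: no swap
arr[5]=15 > 4: no swap

Place pivot at position 0: [4, 24, 25, 27, 18, 15, 25]
Pivot position: 0

After partitioning with pivot 4, the array becomes [4, 24, 25, 27, 18, 15, 25]. The pivot is placed at index 0. All elements to the left of the pivot are <= 4, and all elements to the right are > 4.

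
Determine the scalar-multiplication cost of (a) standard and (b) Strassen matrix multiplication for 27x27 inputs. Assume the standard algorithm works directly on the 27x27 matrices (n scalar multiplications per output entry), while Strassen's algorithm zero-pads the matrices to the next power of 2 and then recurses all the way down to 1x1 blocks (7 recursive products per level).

Matrix multiplication for 27x27 matrices:

Strassen's algorithm requires power-of-2 dimensions. Pad 27x27 to 32x32 (next power of 2).

Standard algorithm: 27^3 = 19683 multiplications
Strassen's algorithm: 7^(log2(32)) = 7^5 = 16807 multiplications
Savings: 19683 - 16807 = 2876 multiplications

Standard: 19683 multiplications (27^3). Strassen: 16807 multiplications (7^5, after padding to 32x32). Strassen reduces 8 recursive multiplications to 7 at each level.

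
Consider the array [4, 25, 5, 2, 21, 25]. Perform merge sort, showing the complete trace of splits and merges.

Merge sort trace:

Split: [4, 25, 5, 2, 21, 25] -> [4, 25, 5] and [2, 21, 25]
  Split: [4, 25, 5] -> [4] and [25, 5]
    Split: [25, 5] -> [25] and [5]
    Merge: [25] + [5] -> [5, 25]
  Merge: [4] + [5, 25] -> [4, 5, 25]
  Split: [2, 21, 25] -> [2] and [21, 25]
    Split: [21, 25] -> [21] and [25]
    Merge: [21] + [25] -> [21, 25]
  Merge: [2] + [21, 25] -> [2, 21, 25]
Merge: [4, 5, 25] + [2, 21, 25] -> [2, 4, 5, 21, 25, 25]

Final sorted array: [2, 4, 5, 21, 25, 25]

The merge sort proceeds by recursively splitting the array and merging sorted halves.
After all merges, the sorted array is [2, 4, 5, 21, 25, 25].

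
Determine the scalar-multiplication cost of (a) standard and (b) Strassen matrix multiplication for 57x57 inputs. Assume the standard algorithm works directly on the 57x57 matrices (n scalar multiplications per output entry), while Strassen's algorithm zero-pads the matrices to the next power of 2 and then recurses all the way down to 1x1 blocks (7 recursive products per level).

Matrix multiplication for 57x57 matrices:

Strassen's algorithm requires power-of-2 dimensions. Pad 57x57 to 64x64 (next power of 2).

Standard algorithm: 57^3 = 185193 multiplications
Strassen's algorithm: 7^(log2(64)) = 7^6 = 117649 multiplications
Savings: 185193 - 117649 = 67544 multiplications

Standard: 185193 multiplications (57^3). Strassen: 117649 multiplications (7^6, after padding to 64x64). Strassen reduces 8 recursive multiplications to 7 at each level.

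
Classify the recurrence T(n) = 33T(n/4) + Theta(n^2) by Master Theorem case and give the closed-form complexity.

Master Theorem for T(n) = 33T(n/4) + O(n^2):

a = 33, b = 4, c = 2
log_b(a) = log_4(33) = 2.5222

Case 1: c = 2 < log_4(33) = 2.5222
T(n) = O(n^(log_4 33))

For T(n) = 33T(n/4) + O(n^2): log_4(33) = 2.5222. This is Case 1 of the Master Theorem (c < log_b(a), work dominated by leaves), giving O(n^(log_4 33)).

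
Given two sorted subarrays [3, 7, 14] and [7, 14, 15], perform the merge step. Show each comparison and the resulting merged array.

Merging process:

Compare 3 vs 7: take 3 from left. Merged: [3]
Compare 7 vs 7: take 7 from left. Merged: [3, 7]
Compare 14 vs 7: take 7 from right. Merged: [3, 7, 7]
Compare 14 vs 14: take 14 from left. Merged: [3, 7, 7, 14]
Append remaining from right: [14, 15]. Merged: [3, 7, 7, 14, 14, 15]

Final merged array: [3, 7, 7, 14, 14, 15]
Total comparisons: 4

The merged array is [3, 7, 7, 14, 14, 15], requiring 4 comparisons. The merge step runs in O(n) time where n is the total number of elements.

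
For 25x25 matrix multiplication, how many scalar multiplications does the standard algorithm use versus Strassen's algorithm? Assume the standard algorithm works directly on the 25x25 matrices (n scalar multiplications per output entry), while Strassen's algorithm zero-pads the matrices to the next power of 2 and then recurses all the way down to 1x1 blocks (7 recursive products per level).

Matrix multiplication for 25x25 matrices:

Strassen's algorithm requires power-of-2 dimensions. Pad 25x25 to 32x32 (next power of 2).

Standard algorithm: 25^3 = 15625 multiplications
Strassen's algorithm: 7^(log2(32)) = 7^5 = 16807 multiplications
Difference: 15625 - 16807 = -1182 (Strassen uses MORE here due to padding overhead — for small or just-over-power-of-2 n, padding can outweigh the per-level savings)

Standard: 15625 multiplications (25^3). Strassen: 16807 multiplications (7^5, after padding to 32x32). Strassen reduces 8 recursive multiplications to 7 at each level.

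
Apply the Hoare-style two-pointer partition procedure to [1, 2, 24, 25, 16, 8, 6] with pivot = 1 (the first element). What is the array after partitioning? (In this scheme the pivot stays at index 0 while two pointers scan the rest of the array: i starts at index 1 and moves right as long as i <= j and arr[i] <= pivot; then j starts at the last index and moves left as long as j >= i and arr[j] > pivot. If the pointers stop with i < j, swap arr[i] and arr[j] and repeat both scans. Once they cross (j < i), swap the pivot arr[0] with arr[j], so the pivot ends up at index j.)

Hoare-style two-pointer partition with pivot = 1:

Initial array: [1, 2, 24, 25, 16, 8, 6]

Pointers start at i = 1, j = 6.
i ends at 1, j ends at 0: the pointers have crossed (j < i), so scanning stops.

j = 0, so swapping arr[0] with arr[j] leaves the pivot at position 0: [1, 2, 24, 25, 16, 8, 6]
Pivot position: 0

After partitioning with pivot 1, the array becomes [1, 2, 24, 25, 16, 8, 6]. The pivot is placed at index 0. All elements to the left of the pivot are <= 1, and all elements to the right are > 1.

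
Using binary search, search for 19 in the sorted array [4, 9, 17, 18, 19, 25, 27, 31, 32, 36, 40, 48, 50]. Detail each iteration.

Binary search for 19 in [4, 9, 17, 18, 19, 25, 27, 31, 32, 36, 40, 48, 50]:

lo=0, hi=12, mid=6, arr[mid]=27 -> 27 > 19, search left half
lo=0, hi=5, mid=2, arr[mid]=17 -> 17 < 19, search right half
lo=3, hi=5, mid=4, arr[mid]=19 -> Found target at index 4!

Binary search finds 19 at index 4 after 3 comparisons. The search repeatedly halves the search space by comparing with the middle element.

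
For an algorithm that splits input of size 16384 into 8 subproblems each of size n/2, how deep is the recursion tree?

For divide and conquer with division factor 2:

Problem sizes at each level:
Level 0: 16384
Level 1: 8192
Level 2: 4096
Level 3: 2048
Level 4: 1024
Level 5: 512
Level 6: 256
Level 7: 128
Level 8: 64
Level 9: 32
Level 10: 16
Level 11: 8
Level 12: 4
Level 13: 2
Level 14: 1

The root is level 0 and the size-1 base case is level 14 (the tree spans levels 0 through 14, i.e. 15 levels counting the root), so the depth is the number of divisions: log_2(16384) = 14

The recursion tree depth is log_2(16384) = 14. At each level, the problem size is divided by 2, so it takes 14 divisions to reduce to a base case of size 1. The algorithm makes 8 recursive calls at each level.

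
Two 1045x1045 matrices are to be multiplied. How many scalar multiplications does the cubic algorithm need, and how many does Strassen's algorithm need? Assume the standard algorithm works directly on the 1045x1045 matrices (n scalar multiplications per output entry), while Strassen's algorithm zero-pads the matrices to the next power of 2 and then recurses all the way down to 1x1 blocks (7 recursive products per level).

Matrix multiplication for 1045x1045 matrices:

Strassen's algorithm requires power-of-2 dimensions. Pad 1045x1045 to 2048x2048 (next power of 2).

Standard algorithm: 1045^3 = 1141166125 multiplications
Strassen's algorithm: 7^(log2(2048)) = 7^11 = 1977326743 multiplications
Difference: 1141166125 - 1977326743 = -836160618 (Strassen uses MORE here due to padding overhead — for small or just-over-power-of-2 n, padding can outweigh the per-level savings)

Standard: 1141166125 multiplications (1045^3). Strassen: 1977326743 multiplications (7^11, after padding to 2048x2048). Strassen reduces 8 recursive multiplications to 7 at each level.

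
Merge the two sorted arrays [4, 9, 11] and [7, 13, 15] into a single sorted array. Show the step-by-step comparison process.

Merging process:

Compare 4 vs 7: take 4 from left. Merged: [4]
Compare 9 vs 7: take 7 from right. Merged: [4, 7]
Compare 9 vs 13: take 9 from left. Merged: [4, 7, 9]
Compare 11 vs 13: take 11 from left. Merged: [4, 7, 9, 11]
Append remaining from right: [13, 15]. Merged: [4, 7, 9, 11, 13, 15]

Final merged array: [4, 7, 9, 11, 13, 15]
Total comparisons: 4

The merged array is [4, 7, 9, 11, 13, 15], requiring 4 comparisons. The merge step runs in O(n) time where n is the total number of elements.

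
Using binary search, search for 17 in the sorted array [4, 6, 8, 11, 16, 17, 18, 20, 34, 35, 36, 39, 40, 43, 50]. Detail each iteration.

Binary search for 17 in [4, 6, 8, 11, 16, 17, 18, 20, 34, 35, 36, 39, 40, 43, 50]:

lo=0, hi=14, mid=7, arr[mid]=20 -> 20 > 17, search left half
lo=0, hi=6, mid=3, arr[mid]=11 -> 11 < 17, search right half
lo=4, hi=6, mid=5, arr[mid]=17 -> Found target at index 5!

Binary search finds 17 at index 5 after 3 comparisons. The search repeatedly halves the search space by comparing with the middle element.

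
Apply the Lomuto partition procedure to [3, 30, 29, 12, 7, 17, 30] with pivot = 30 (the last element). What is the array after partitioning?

Lomuto partition with pivot = 30:

Initial array: [3, 30, 29, 12, 7, 17, 30]

arr[0]=3 <= 30: swap with position 0, array becomes [3, 30, 29, 12, 7, 17, 30]
arr[1]=30 <= 30: swap with position 1, array becomes [3, 30, 29, 12, 7, 17, 30]
arr[2]=29 <= 30: swap with position 2, array becomes [3, 30, 29, 12, 7, 17, 30]
arr[3]=12 <= 30: swap with position 3, array becomes [3, 30, 29, 12, 7, 17, 30]
arr[4]=7 <= 30: swap with position 4, array becomes [3, 30, 29, 12, 7, 17, 30]
arr[5]=17 <= 30: swap with position 5, array becomes [3, 30, 29, 12, 7, 17, 30]

Place pivot at position 6: [3, 30, 29, 12, 7, 17, 30]
Pivot position: 6

After partitioning with pivot 30, the array becomes [3, 30, 29, 12, 7, 17, 30]. The pivot is placed at index 6. All elements to the left of the pivot are <= 30, and all elements to the right are > 30.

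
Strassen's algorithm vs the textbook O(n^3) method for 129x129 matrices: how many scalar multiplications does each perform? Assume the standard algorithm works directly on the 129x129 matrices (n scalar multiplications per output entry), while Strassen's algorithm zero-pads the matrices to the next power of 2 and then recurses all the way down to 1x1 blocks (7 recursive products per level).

Matrix multiplication for 129x129 matrices:

Strassen's algorithm requires power-of-2 dimensions. Pad 129x129 to 256x256 (next power of 2).

Standard algorithm: 129^3 = 2146689 multiplications
Strassen's algorithm: 7^(log2(256)) = 7^8 = 5764801 multiplications
Difference: 2146689 - 5764801 = -3618112 (Strassen uses MORE here due to padding overhead — for small or just-over-power-of-2 n, padding can outweigh the per-level savings)

Standard: 2146689 multiplications (129^3). Strassen: 5764801 multiplications (7^8, after padding to 256x256). Strassen reduces 8 recursive multiplications to 7 at each level.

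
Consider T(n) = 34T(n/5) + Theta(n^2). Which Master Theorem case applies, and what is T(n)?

Master Theorem for T(n) = 34T(n/5) + O(n^2):

a = 34, b = 5, c = 2
log_b(a) = log_5(34) = 2.1911

Case 1: c = 2 < log_5(34) = 2.1911
T(n) = O(n^(log_5 34))

For T(n) = 34T(n/5) + O(n^2): log_5(34) = 2.1911. This is Case 1 of the Master Theorem (c < log_b(a), work dominated by leaves), giving O(n^(log_5 34)).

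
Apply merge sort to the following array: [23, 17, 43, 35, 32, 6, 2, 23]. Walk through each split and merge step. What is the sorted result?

Merge sort trace:

Split: [23, 17, 43, 35, 32, 6, 2, 23] -> [23, 17, 43, 35] and [32, 6, 2, 23]
  Split: [23, 17, 43, 35] -> [23, 17] and [43, 35]
    Split: [23, 17] -> [23] and [17]
    Merge: [23] + [17] -> [17, 23]
    Split: [43, 35] -> [43] and [35]
    Merge: [43] + [35] -> [35, 43]
  Merge: [17, 23] + [35, 43] -> [17, 23, 35, 43]
  Split: [32, 6, 2, 23] -> [32, 6] and [2, 23]
    Split: [32, 6] -> [32] and [6]
    Merge: [32] + [6] -> [6, 32]
    Split: [2, 23] -> [2] and [23]
    Merge: [2] + [23] -> [2, 23]
  Merge: [6, 32] + [2, 23] -> [2, 6, 23, 32]
Merge: [17, 23, 35, 43] + [2, 6, 23, 32] -> [2, 6, 17, 23, 23, 32, 35, 43]

Final sorted array: [2, 6, 17, 23, 23, 32, 35, 43]

The merge sort proceeds by recursively splitting the array and merging sorted halves.
After all merges, the sorted array is [2, 6, 17, 23, 23, 32, 35, 43].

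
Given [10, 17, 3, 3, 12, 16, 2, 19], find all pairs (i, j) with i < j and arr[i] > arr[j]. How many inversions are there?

Finding inversions in [10, 17, 3, 3, 12, 16, 2, 19]:

(0, 2): arr[0]=10 > arr[2]=3
(0, 3): arr[0]=10 > arr[3]=3
(0, 6): arr[0]=10 > arr[6]=2
(1, 2): arr[1]=17 > arr[2]=3
(1, 3): arr[1]=17 > arr[3]=3
(1, 4): arr[1]=17 > arr[4]=12
(1, 5): arr[1]=17 > arr[5]=16
(1, 6): arr[1]=17 > arr[6]=2
(2, 6): arr[2]=3 > arr[6]=2
(3, 6): arr[3]=3 > arr[6]=2
(4, 6): arr[4]=12 > arr[6]=2
(5, 6): arr[5]=16 > arr[6]=2

Total inversions: 12

The array has 12 inversion(s): (0,2), (0,3), (0,6), (1,2), (1,3), (1,4), (1,5), (1,6), (2,6), (3,6), (4,6), (5,6). Each pair (i,j) satisfies i < j and arr[i] > arr[j].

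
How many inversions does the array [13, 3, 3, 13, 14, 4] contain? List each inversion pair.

Finding inversions in [13, 3, 3, 13, 14, 4]:

(0, 1): arr[0]=13 > arr[1]=3
(0, 2): arr[0]=13 > arr[2]=3
(0, 5): arr[0]=13 > arr[5]=4
(3, 5): arr[3]=13 > arr[5]=4
(4, 5): arr[4]=14 > arr[5]=4

Total inversions: 5

The array has 5 inversion(s): (0,1), (0,2), (0,5), (3,5), (4,5). Each pair (i,j) satisfies i < j and arr[i] > arr[j].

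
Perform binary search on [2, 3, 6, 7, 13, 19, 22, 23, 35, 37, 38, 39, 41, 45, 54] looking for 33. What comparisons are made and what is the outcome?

Binary search for 33 in [2, 3, 6, 7, 13, 19, 22, 23, 35, 37, 38, 39, 41, 45, 54]:

lo=0, hi=14, mid=7, arr[mid]=23 -> 23 < 33, search right half
lo=8, hi=14, mid=11, arr[mid]=39 -> 39 > 33, search left half
lo=8, hi=10, mid=9, arr[mid]=37 -> 37 > 33, search left half
lo=8, hi=8, mid=8, arr[mid]=35 -> 35 > 33, search left half
lo=8 > hi=7, target 33 not found

Binary search determines that 33 is not in the array after 4 comparisons. The search space was exhausted without finding the target.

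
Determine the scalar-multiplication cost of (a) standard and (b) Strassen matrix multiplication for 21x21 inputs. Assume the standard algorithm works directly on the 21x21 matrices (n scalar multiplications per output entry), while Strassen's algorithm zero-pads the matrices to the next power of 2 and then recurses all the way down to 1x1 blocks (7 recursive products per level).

Matrix multiplication for 21x21 matrices:

Strassen's algorithm requires power-of-2 dimensions. Pad 21x21 to 32x32 (next power of 2).

Standard algorithm: 21^3 = 9261 multiplications
Strassen's algorithm: 7^(log2(32)) = 7^5 = 16807 multiplications
Difference: 9261 - 16807 = -7546 (Strassen uses MORE here due to padding overhead — for small or just-over-power-of-2 n, padding can outweigh the per-level savings)

Standard: 9261 multiplications (21^3). Strassen: 16807 multiplications (7^5, after padding to 32x32). Strassen reduces 8 recursive multiplications to 7 at each level.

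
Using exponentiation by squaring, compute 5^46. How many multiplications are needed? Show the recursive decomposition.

Computing 5^46 by squaring (build up from 5^1; each line after the first costs one multiplication):

5^1 = 5
5^2 = (5^1)^2 = 5^2 = 25
5^4 = (5^2)^2 = 25^2 = 625
5^5 = 5 * 5^4 = 5 * 625 = 3125
5^10 = (5^5)^2 = 3125^2 = 9765625
5^11 = 5 * 5^10 = 5 * 9765625 = 48828125
5^22 = (5^11)^2 = 48828125^2 = 2384185791015625
5^23 = 5 * 5^22 = 5 * 2384185791015625 = 11920928955078125
5^46 = (5^23)^2 = 11920928955078125^2 = 142108547152020037174224853515625

Result: 142108547152020037174224853515625
Multiplications needed: 8 (8 lines after 5^1)

5^46 = 142108547152020037174224853515625. Using exponentiation by squaring, this requires 8 multiplications. The key idea: if the exponent is even, square the half-power; if odd, multiply by the base once.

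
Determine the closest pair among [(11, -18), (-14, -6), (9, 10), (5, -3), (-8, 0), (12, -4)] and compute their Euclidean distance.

Computing all pairwise distances among 6 points:

d((11, -18), (-14, -6)) = 27.7308
d((11, -18), (9, 10)) = 28.0713
d((11, -18), (5, -3)) = 16.1555
d((11, -18), (-8, 0)) = 26.1725
d((11, -18), (12, -4)) = 14.0357
d((-14, -6), (9, 10)) = 28.0179
d((-14, -6), (5, -3)) = 19.2354
d((-14, -6), (-8, 0)) = 8.4853
d((-14, -6), (12, -4)) = 26.0768
d((9, 10), (5, -3)) = 13.6015
d((9, 10), (-8, 0)) = 19.7231
d((9, 10), (12, -4)) = 14.3178
d((5, -3), (-8, 0)) = 13.3417
d((5, -3), (12, -4)) = 7.0711 <-- minimum
d((-8, 0), (12, -4)) = 20.3961

Closest pair: (5, -3) and (12, -4) with distance 7.0711

The closest pair is (5, -3) and (12, -4) with Euclidean distance 7.0711. For 6 points, brute-force pairwise comparison is shown above. For large n, the divide-and-conquer algorithm (sort by x, recurse on halves, check the dividing strip) achieves O(n log n).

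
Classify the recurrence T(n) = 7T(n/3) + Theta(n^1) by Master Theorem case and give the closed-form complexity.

Master Theorem for T(n) = 7T(n/3) + O(n^1):

a = 7, b = 3, c = 1
log_b(a) = log_3(7) = 1.7712

Case 1: c = 1 < log_3(7) = 1.7712
T(n) = O(n^(log_3 7))

For T(n) = 7T(n/3) + O(n^1): log_3(7) = 1.7712. This is Case 1 of the Master Theorem (c < log_b(a), work dominated by leaves), giving O(n^(log_3 7)).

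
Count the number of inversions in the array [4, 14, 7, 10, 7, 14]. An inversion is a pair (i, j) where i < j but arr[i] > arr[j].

Finding inversions in [4, 14, 7, 10, 7, 14]:

(1, 2): arr[1]=14 > arr[2]=7
(1, 3): arr[1]=14 > arr[3]=10
(1, 4): arr[1]=14 > arr[4]=7
(3, 4): arr[3]=10 > arr[4]=7

Total inversions: 4

The array has 4 inversion(s): (1,2), (1,3), (1,4), (3,4). Each pair (i,j) satisfies i < j and arr[i] > arr[j].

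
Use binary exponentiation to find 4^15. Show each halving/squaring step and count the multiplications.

Computing 4^15 by squaring (build up from 4^1; each line after the first costs one multiplication):

4^1 = 4
4^2 = (4^1)^2 = 4^2 = 16
4^3 = 4 * 4^2 = 4 * 16 = 64
4^6 = (4^3)^2 = 64^2 = 4096
4^7 = 4 * 4^6 = 4 * 4096 = 16384
4^14 = (4^7)^2 = 16384^2 = 268435456
4^15 = 4 * 4^14 = 4 * 268435456 = 1073741824

Result: 1073741824
Multiplications needed: 6 (6 lines after 4^1)

4^15 = 1073741824. Using exponentiation by squaring, this requires 6 multiplications. The key idea: if the exponent is even, square the half-power; if odd, multiply by the base once.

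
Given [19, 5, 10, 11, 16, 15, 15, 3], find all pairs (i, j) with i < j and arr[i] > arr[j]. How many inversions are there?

Finding inversions in [19, 5, 10, 11, 16, 15, 15, 3]:

(0, 1): arr[0]=19 > arr[1]=5
(0, 2): arr[0]=19 > arr[2]=10
(0, 3): arr[0]=19 > arr[3]=11
(0, 4): arr[0]=19 > arr[4]=16
(0, 5): arr[0]=19 > arr[5]=15
(0, 6): arr[0]=19 > arr[6]=15
(0, 7): arr[0]=19 > arr[7]=3
(1, 7): arr[1]=5 > arr[7]=3
(2, 7): arr[2]=10 > arr[7]=3
(3, 7): arr[3]=11 > arr[7]=3
(4, 5): arr[4]=16 > arr[5]=15
(4, 6): arr[4]=16 > arr[6]=15
(4, 7): arr[4]=16 > arr[7]=3
(5, 7): arr[5]=15 > arr[7]=3
(6, 7): arr[6]=15 > arr[7]=3

Total inversions: 15

The array has 15 inversion(s): (0,1), (0,2), (0,3), (0,4), (0,5), (0,6), (0,7), (1,7), (2,7), (3,7), (4,5), (4,6), (4,7), (5,7), (6,7). Each pair (i,j) satisfies i < j and arr[i] > arr[j].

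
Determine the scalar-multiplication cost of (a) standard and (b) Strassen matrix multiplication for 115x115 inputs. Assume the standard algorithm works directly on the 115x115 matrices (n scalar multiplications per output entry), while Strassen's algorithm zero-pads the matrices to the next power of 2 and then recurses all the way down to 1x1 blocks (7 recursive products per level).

Matrix multiplication for 115x115 matrices:

Strassen's algorithm requires power-of-2 dimensions. Pad 115x115 to 128x128 (next power of 2).

Standard algorithm: 115^3 = 1520875 multiplications
Strassen's algorithm: 7^(log2(128)) = 7^7 = 823543 multiplications
Savings: 1520875 - 823543 = 697332 multiplications

Standard: 1520875 multiplications (115^3). Strassen: 823543 multiplications (7^7, after padding to 128x128). Strassen reduces 8 recursive multiplications to 7 at each level.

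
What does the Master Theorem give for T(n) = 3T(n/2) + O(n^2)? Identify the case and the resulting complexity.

Master Theorem for T(n) = 3T(n/2) + O(n^2):

a = 3, b = 2, c = 2
log_b(a) = log_2(3) = 1.5850

Case 3: c = 2 > log_2(3) = 1.5850
T(n) = O(n^2) = O(n^2)

For T(n) = 3T(n/2) + O(n^2): log_2(3) = 1.5850. This is Case 3 of the Master Theorem (c > log_b(a), work dominated by root), giving O(n^2).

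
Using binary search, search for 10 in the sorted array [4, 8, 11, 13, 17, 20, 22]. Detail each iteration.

Binary search for 10 in [4, 8, 11, 13, 17, 20, 22]:

lo=0, hi=6, mid=3, arr[mid]=13 -> 13 > 10, search left half
lo=0, hi=2, mid=1, arr[mid]=8 -> 8 < 10, search right half
lo=2, hi=2, mid=2, arr[mid]=11 -> 11 > 10, search left half
lo=2 > hi=1, target 10 not found

Binary search determines that 10 is not in the array after 3 comparisons. The search space was exhausted without finding the target.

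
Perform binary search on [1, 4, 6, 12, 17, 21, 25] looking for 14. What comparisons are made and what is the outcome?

Binary search for 14 in [1, 4, 6, 12, 17, 21, 25]:

lo=0, hi=6, mid=3, arr[mid]=12 -> 12 < 14, search right half
lo=4, hi=6, mid=5, arr[mid]=21 -> 21 > 14, search left half
lo=4, hi=4, mid=4, arr[mid]=17 -> 17 > 14, search left half
lo=4 > hi=3, target 14 not found

Binary search determines that 14 is not in the array after 3 comparisons. The search space was exhausted without finding the target.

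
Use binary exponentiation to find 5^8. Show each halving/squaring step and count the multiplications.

Computing 5^8 by squaring (build up from 5^1; each line after the first costs one multiplication):

5^1 = 5
5^2 = (5^1)^2 = 5^2 = 25
5^4 = (5^2)^2 = 25^2 = 625
5^8 = (5^4)^2 = 625^2 = 390625

Result: 390625
Multiplications needed: 3 (3 lines after 5^1)

5^8 = 390625. Using exponentiation by squaring, this requires 3 multiplications. The key idea: if the exponent is even, square the half-power; if odd, multiply by the base once.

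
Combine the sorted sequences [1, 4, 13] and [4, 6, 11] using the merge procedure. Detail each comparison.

Merging process:

Compare 1 vs 4: take 1 from left. Merged: [1]
Compare 4 vs 4: take 4 from left. Merged: [1, 4]
Compare 13 vs 4: take 4 from right. Merged: [1, 4, 4]
Compare 13 vs 6: take 6 from right. Merged: [1, 4, 4, 6]
Compare 13 vs 11: take 11 from right. Merged: [1, 4, 4, 6, 11]
Append remaining from left: [13]. Merged: [1, 4, 4, 6, 11, 13]

Final merged array: [1, 4, 4, 6, 11, 13]
Total comparisons: 5

The merged array is [1, 4, 4, 6, 11, 13], requiring 5 comparisons. The merge step runs in O(n) time where n is the total number of elements.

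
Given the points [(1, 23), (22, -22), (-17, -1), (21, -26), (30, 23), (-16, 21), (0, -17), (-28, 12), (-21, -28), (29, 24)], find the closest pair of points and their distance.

Computing all pairwise distances among 10 points:

d((1, 23), (22, -22)) = 49.6588
d((1, 23), (-17, -1)) = 30.0
d((1, 23), (21, -26)) = 52.9245
d((1, 23), (30, 23)) = 29.0
d((1, 23), (-16, 21)) = 17.1172
d((1, 23), (0, -17)) = 40.0125
d((1, 23), (-28, 12)) = 31.0161
d((1, 23), (-21, -28)) = 55.5428
d((1, 23), (29, 24)) = 28.0179
d((22, -22), (-17, -1)) = 44.2945
d((22, -22), (21, -26)) = 4.1231
d((22, -22), (30, 23)) = 45.7056
d((22, -22), (-16, 21)) = 57.3847
d((22, -22), (0, -17)) = 22.561
d((22, -22), (-28, 12)) = 60.4649
d((22, -22), (-21, -28)) = 43.4166
d((22, -22), (29, 24)) = 46.5296
d((-17, -1), (21, -26)) = 45.4863
d((-17, -1), (30, 23)) = 52.7731
d((-17, -1), (-16, 21)) = 22.0227
d((-17, -1), (0, -17)) = 23.3452
d((-17, -1), (-28, 12)) = 17.0294
d((-17, -1), (-21, -28)) = 27.2947
d((-17, -1), (29, 24)) = 52.3546
d((21, -26), (30, 23)) = 49.8197
d((21, -26), (-16, 21)) = 59.8164
d((21, -26), (0, -17)) = 22.8473
d((21, -26), (-28, 12)) = 62.0081
d((21, -26), (-21, -28)) = 42.0476
d((21, -26), (29, 24)) = 50.636
d((30, 23), (-16, 21)) = 46.0435
d((30, 23), (0, -17)) = 50.0
d((30, 23), (-28, 12)) = 59.0339
d((30, 23), (-21, -28)) = 72.1249
d((30, 23), (29, 24)) = 1.4142 <-- minimum
d((-16, 21), (0, -17)) = 41.2311
d((-16, 21), (-28, 12)) = 15.0
d((-16, 21), (-21, -28)) = 49.2544
d((-16, 21), (29, 24)) = 45.0999
d((0, -17), (-28, 12)) = 40.3113
d((0, -17), (-21, -28)) = 23.7065
d((0, -17), (29, 24)) = 50.2195
d((-28, 12), (-21, -28)) = 40.6079
d((-28, 12), (29, 24)) = 58.2495
d((-21, -28), (29, 24)) = 72.1388

Closest pair: (30, 23) and (29, 24) with distance 1.4142

The closest pair is (30, 23) and (29, 24) with Euclidean distance 1.4142. For 10 points, brute-force pairwise comparison is shown above. For large n, the divide-and-conquer algorithm (sort by x, recurse on halves, check the dividing strip) achieves O(n log n).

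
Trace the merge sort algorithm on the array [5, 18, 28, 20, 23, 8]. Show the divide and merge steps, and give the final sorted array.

Merge sort trace:

Split: [5, 18, 28, 20, 23, 8] -> [5, 18, 28] and [20, 23, 8]
  Split: [5, 18, 28] -> [5] and [18, 28]
    Split: [18, 28] -> [18] and [28]
    Merge: [18] + [28] -> [18, 28]
  Merge: [5] + [18, 28] -> [5, 18, 28]
  Split: [20, 23, 8] -> [20] and [23, 8]
    Split: [23, 8] -> [23] and [8]
    Merge: [23] + [8] -> [8, 23]
  Merge: [20] + [8, 23] -> [8, 20, 23]
Merge: [5, 18, 28] + [8, 20, 23] -> [5, 8, 18, 20, 23, 28]

Final sorted array: [5, 8, 18, 20, 23, 28]

The merge sort proceeds by recursively splitting the array and merging sorted halves.
After all merges, the sorted array is [5, 8, 18, 20, 23, 28].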